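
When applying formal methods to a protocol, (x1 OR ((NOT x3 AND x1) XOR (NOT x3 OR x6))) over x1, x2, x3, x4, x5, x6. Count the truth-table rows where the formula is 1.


Formula: (x1 OR ((NOT x3 AND x1) XOR (NOT x3 OR x6))) over 6 vars (64 rows)
Evaluate each row (x1, x2, x3, x4, x5, x6 as bits, MSB first):
  row 0 [000000]: (0 OR ((NOT 0 AND 0) XOR (NOT 0 OR 0))) -> 1
  row 1 [000001]: (0 OR ((NOT 0 AND 0) XOR (NOT 0 OR 1))) -> 1
  row 2 [000010]: (0 OR ((NOT 0 AND 0) XOR (NOT 0 OR 0))) -> 1
  row 3 [000011]: (0 OR ((NOT 0 AND 0) XOR (NOT 0 OR 1))) -> 1
  row 4 [000100]: (0 OR ((NOT 0 AND 0) XOR (NOT 0 OR 0))) -> 1
  (every remaining row is evaluated the same way; all 64 results are listed next)
Full result column, 8 rows per line (x1,x2,x3 fixed per line; x4,x5,x6 runs 000..111 left to right):
  rows 0-7 [x1,x2,x3=000]: 11111111  (ones: 8)
  rows 8-15 [x1,x2,x3=001]: 01010101  (ones: 4)
  rows 16-23 [x1,x2,x3=010]: 11111111  (ones: 8)
  rows 24-31 [x1,x2,x3=011]: 01010101  (ones: 4)
  rows 32-39 [x1,x2,x3=100]: 11111111  (ones: 8)
  rows 40-47 [x1,x2,x3=101]: 11111111  (ones: 8)
  rows 48-55 [x1,x2,x3=110]: 11111111  (ones: 8)
  rows 56-63 [x1,x2,x3=111]: 11111111  (ones: 8)
Count of 1-rows = 8+4+8+4+8+8+8+8 = 56

56


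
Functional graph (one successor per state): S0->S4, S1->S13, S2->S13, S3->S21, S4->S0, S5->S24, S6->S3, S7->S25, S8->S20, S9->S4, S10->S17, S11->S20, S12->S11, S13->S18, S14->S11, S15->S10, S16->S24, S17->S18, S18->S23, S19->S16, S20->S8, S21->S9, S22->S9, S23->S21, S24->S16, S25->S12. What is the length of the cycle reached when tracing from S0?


Trace from S0 until a state repeats:
  S0 -> S4 -> S0
S0 first seen at step 0, revisited at step 2.
Cycle length = 2 - 0 = 2

2


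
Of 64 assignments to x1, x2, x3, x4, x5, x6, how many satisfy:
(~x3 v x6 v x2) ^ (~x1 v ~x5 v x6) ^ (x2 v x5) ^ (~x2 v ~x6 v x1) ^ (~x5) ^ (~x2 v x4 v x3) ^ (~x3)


CNF with 7 clauses over 6 vars (64 assignments).
An assignment satisfies CNF iff every clause has >=1 true literal.
Check each row (bits = x1,x2,x3,x4,x5,x6; clause T/F shown):
  row 0 [000000]: clauses=TTFTTTT -> 0
  row 1 [000001]: clauses=TTFTTTT -> 0
  row 2 [000010]: clauses=TTTTFTT -> 0
  row 3 [000011]: clauses=TTTTFTT -> 0
  row 4 [000100]: clauses=TTFTTTT -> 0
  (every remaining row is evaluated the same way; all 64 results are listed next)
Full result column, 8 rows per line (x1,x2,x3 fixed per line; x4,x5,x6 runs 000..111 left to right):
  rows 0-7 [x1,x2,x3=000]: 00000000  (ones: 0)
  rows 8-15 [x1,x2,x3=001]: 00000000  (ones: 0)
  rows 16-23 [x1,x2,x3=010]: 00001000  (ones: 1)
  rows 24-31 [x1,x2,x3=011]: 00000000  (ones: 0)
  rows 32-39 [x1,x2,x3=100]: 00000000  (ones: 0)
  rows 40-47 [x1,x2,x3=101]: 00000000  (ones: 0)
  rows 48-55 [x1,x2,x3=110]: 00001100  (ones: 2)
  rows 56-63 [x1,x2,x3=111]: 00000000  (ones: 0)
Satisfying assignments = 0+0+1+0+0+0+2+0 = 3

3


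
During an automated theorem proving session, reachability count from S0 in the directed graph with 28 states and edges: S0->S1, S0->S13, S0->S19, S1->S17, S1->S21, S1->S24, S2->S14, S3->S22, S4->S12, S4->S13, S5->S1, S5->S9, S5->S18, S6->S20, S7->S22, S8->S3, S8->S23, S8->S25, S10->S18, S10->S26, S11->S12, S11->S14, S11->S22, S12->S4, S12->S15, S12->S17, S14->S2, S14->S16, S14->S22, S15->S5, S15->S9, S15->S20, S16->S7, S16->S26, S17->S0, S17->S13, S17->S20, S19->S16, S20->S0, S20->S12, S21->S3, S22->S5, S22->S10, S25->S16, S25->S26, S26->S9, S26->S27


BFS from S0:
  layer 0: {S0}
  layer 1: {S1, S13, S19}
  layer 2: {S16, S17, S21, S24}
  layer 3: {S3, S7, S20, S26}
  layer 4: {S9, S12, S22, S27}
  layer 5: {S4, S5, S10, S15}
  layer 6: {S18}
Reachable set: {S0, S1, S3, S4, S5, S7, S9, S10, S12, S13, S15, S16, S17, S18, S19, S20, S21, S22, S24, S26, S27}
Count = 21

21


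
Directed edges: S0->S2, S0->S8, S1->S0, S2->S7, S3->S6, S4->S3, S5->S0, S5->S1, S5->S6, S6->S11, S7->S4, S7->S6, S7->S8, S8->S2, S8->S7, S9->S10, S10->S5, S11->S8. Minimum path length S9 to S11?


BFS layer-by-layer from S9:
  dist 0: {S9}
  dist 1: {S10}
  dist 2: {S5}
  dist 3: {S0, S1, S6}
  dist 4: {S2, S8, S11}
  -> S11 reached at distance 4
Shortest path length = 4

4


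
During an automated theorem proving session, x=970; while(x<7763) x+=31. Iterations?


Step 1: x goes from 970 toward 7763 by 31; the body runs while x<7763, so iterations = ceil((bound-start)/step)
Step 2: Distance=6793
Step 3: ceil(6793/31)=220

220


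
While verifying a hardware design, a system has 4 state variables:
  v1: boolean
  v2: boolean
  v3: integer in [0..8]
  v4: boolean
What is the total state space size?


State space = product of domain sizes of all variables.
Domain sizes:
  v1 (boolean): 2
  v2 (boolean): 2
  v3 (integer in [0..8]): 9
  v4 (boolean): 2
Product = 2 * 2 * 9 * 2 = 72

72


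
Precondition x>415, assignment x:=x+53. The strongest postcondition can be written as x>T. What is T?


Formula: sp(P, x:=E) = exists old_x. (x = E[old_x/x]) AND P[old_x/x] (old_x is the value of x before the assignment; eliminate old_x by solving x = E[old_x/x] for old_x)
Step 1: Precondition P: x>415, i.e. old_x > 415
Step 2: Assignment gives x = old_x + 53, so old_x = x - 53
Step 3: Substitute into P: x - 53 > 415
Step 4: Simplify: x > 415+53 = 468

468


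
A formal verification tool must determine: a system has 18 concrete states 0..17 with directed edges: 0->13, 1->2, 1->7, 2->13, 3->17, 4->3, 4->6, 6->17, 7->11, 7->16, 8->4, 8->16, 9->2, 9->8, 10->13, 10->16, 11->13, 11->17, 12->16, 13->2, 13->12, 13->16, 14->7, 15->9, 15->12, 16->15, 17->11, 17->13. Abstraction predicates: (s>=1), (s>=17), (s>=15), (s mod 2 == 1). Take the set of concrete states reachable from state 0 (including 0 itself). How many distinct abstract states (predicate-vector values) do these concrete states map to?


BFS from 0:
Concrete reachable: {0, 2, 3, 4, 6, 8, 9, 11, 12, 13, 15, 16, 17}
Abstract via predicates (s>=1), (s>=17), (s>=15), (s mod 2 == 1):
  (0,0,0,0) <- {0}
  (1,0,0,0) <- {2, 4, 6, 8, 12}
  (1,0,0,1) <- {3, 9, 11, 13}
  (1,0,1,0) <- {16}
  (1,0,1,1) <- {15}
  (1,1,1,1) <- {17}
Distinct abstract states = 6

6


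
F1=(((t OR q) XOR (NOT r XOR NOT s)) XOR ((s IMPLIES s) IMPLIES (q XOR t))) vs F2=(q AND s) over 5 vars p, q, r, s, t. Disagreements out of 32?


F1 = (((t OR q) XOR (NOT r XOR NOT s)) XOR ((s IMPLIES s) IMPLIES (q XOR t)))
F2 = (q AND s)
Evaluate both on each of 32 rows (bits = p,q,r,s,t):
  row 0 [00000]: F1=0 F2=0 -> 0
  row 1 [00001]: F1=0 F2=0 -> 0
  row 2 [00010]: F1=1 F2=0 (differ) -> 1
  row 3 [00011]: F1=1 F2=0 (differ) -> 1
  row 4 [00100]: F1=1 F2=0 (differ) -> 1
  row 5 [00101]: F1=1 F2=0 (differ) -> 1
  row 6 [00110]: F1=0 F2=0 -> 0
  row 7 [00111]: F1=0 F2=0 -> 0
  row 8 [01000]: F1=0 F2=0 -> 0
  row 9 [01001]: F1=1 F2=0 (differ) -> 1
  row 10 [01010]: F1=1 F2=1 -> 0
  row 11 [01011]: F1=0 F2=1 (differ) -> 1
  row 12 [01100]: F1=1 F2=0 (differ) -> 1
  row 13 [01101]: F1=0 F2=0 -> 0
  row 14 [01110]: F1=0 F2=1 (differ) -> 1
  row 15 [01111]: F1=1 F2=1 -> 0
  row 16 [10000]: F1=0 F2=0 -> 0
  row 17 [10001]: F1=0 F2=0 -> 0
  row 18 [10010]: F1=1 F2=0 (differ) -> 1
  row 19 [10011]: F1=1 F2=0 (differ) -> 1
  row 20 [10100]: F1=1 F2=0 (differ) -> 1
  row 21 [10101]: F1=1 F2=0 (differ) -> 1
  row 22 [10110]: F1=0 F2=0 -> 0
  row 23 [10111]: F1=0 F2=0 -> 0
  row 24 [11000]: F1=0 F2=0 -> 0
  row 25 [11001]: F1=1 F2=0 (differ) -> 1
  row 26 [11010]: F1=1 F2=1 -> 0
  row 27 [11011]: F1=0 F2=1 (differ) -> 1
  row 28 [11100]: F1=1 F2=0 (differ) -> 1
  row 29 [11101]: F1=0 F2=0 -> 0
  row 30 [11110]: F1=0 F2=1 (differ) -> 1
  row 31 [11111]: F1=1 F2=1 -> 0
Full result column, 8 rows per line (p,q fixed per line; r,s,t runs 000..111 left to right):
  rows 0-7 [p,q=00]: 00111100  (ones: 4)
  rows 8-15 [p,q=01]: 01011010  (ones: 4)
  rows 16-23 [p,q=10]: 00111100  (ones: 4)
  rows 24-31 [p,q=11]: 01011010  (ones: 4)
Disagreements = 4+4+4+4 = 16

16


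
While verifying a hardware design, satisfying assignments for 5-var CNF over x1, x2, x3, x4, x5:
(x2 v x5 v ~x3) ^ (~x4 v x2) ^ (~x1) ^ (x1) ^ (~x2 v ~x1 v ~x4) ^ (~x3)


CNF with 6 clauses over 5 vars (32 assignments).
An assignment satisfies CNF iff every clause has >=1 true literal.
Check each row (bits = x1,x2,x3,x4,x5; clause T/F shown):
  row 0 [00000]: clauses=TTTFTT -> 0
  row 1 [00001]: clauses=TTTFTT -> 0
  row 2 [00010]: clauses=TFTFTT -> 0
  row 3 [00011]: clauses=TFTFTT -> 0
  row 4 [00100]: clauses=FTTFTF -> 0
  row 5 [00101]: clauses=TTTFTF -> 0
  row 6 [00110]: clauses=FFTFTF -> 0
  row 7 [00111]: clauses=TFTFTF -> 0
  row 8 [01000]: clauses=TTTFTT -> 0
  row 9 [01001]: clauses=TTTFTT -> 0
  row 10 [01010]: clauses=TTTFTT -> 0
  row 11 [01011]: clauses=TTTFTT -> 0
  row 12 [01100]: clauses=TTTFTF -> 0
  row 13 [01101]: clauses=TTTFTF -> 0
  row 14 [01110]: clauses=TTTFTF -> 0
  row 15 [01111]: clauses=TTTFTF -> 0
  row 16 [10000]: clauses=TTFTTT -> 0
  row 17 [10001]: clauses=TTFTTT -> 0
  row 18 [10010]: clauses=TFFTTT -> 0
  row 19 [10011]: clauses=TFFTTT -> 0
  row 20 [10100]: clauses=FTFTTF -> 0
  row 21 [10101]: clauses=TTFTTF -> 0
  row 22 [10110]: clauses=FFFTTF -> 0
  row 23 [10111]: clauses=TFFTTF -> 0
  row 24 [11000]: clauses=TTFTTT -> 0
  row 25 [11001]: clauses=TTFTTT -> 0
  row 26 [11010]: clauses=TTFTFT -> 0
  row 27 [11011]: clauses=TTFTFT -> 0
  row 28 [11100]: clauses=TTFTTF -> 0
  row 29 [11101]: clauses=TTFTTF -> 0
  row 30 [11110]: clauses=TTFTFF -> 0
  row 31 [11111]: clauses=TTFTFF -> 0
Full result column, 8 rows per line (x1,x2 fixed per line; x3,x4,x5 runs 000..111 left to right):
  rows 0-7 [x1,x2=00]: 00000000  (ones: 0)
  rows 8-15 [x1,x2=01]: 00000000  (ones: 0)
  rows 16-23 [x1,x2=10]: 00000000  (ones: 0)
  rows 24-31 [x1,x2=11]: 00000000  (ones: 0)
Satisfying assignments = 0+0+0+0 = 0

0


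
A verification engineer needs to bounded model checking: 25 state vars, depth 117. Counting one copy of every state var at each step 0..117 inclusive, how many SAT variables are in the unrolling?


BMC unrolls to depth k, creating one copy of each state var for steps 0..k.
Step count = 117 + 1 = 118 (steps 0 through 117)
Vars per step = 25
Total = 25 * 118 = 2950

2950


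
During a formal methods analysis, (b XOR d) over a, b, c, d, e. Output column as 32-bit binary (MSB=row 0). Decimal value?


Formula: (b XOR d) over a, b, c, d, e (32 rows)
Evaluate each row (bits = a,b,c,d,e, MSB first):
  row 0 [00000]: (0 XOR 0) -> 0
  row 1 [00001]: (0 XOR 0) -> 0
  row 2 [00010]: (0 XOR 1) -> 1
  row 3 [00011]: (0 XOR 1) -> 1
  row 4 [00100]: (0 XOR 0) -> 0
  row 5 [00101]: (0 XOR 0) -> 0
  row 6 [00110]: (0 XOR 1) -> 1
  row 7 [00111]: (0 XOR 1) -> 1
  row 8 [01000]: (1 XOR 0) -> 1
  row 9 [01001]: (1 XOR 0) -> 1
  row 10 [01010]: (1 XOR 1) -> 0
  row 11 [01011]: (1 XOR 1) -> 0
  row 12 [01100]: (1 XOR 0) -> 1
  row 13 [01101]: (1 XOR 0) -> 1
  row 14 [01110]: (1 XOR 1) -> 0
  row 15 [01111]: (1 XOR 1) -> 0
  row 16 [10000]: (0 XOR 0) -> 0
  row 17 [10001]: (0 XOR 0) -> 0
  row 18 [10010]: (0 XOR 1) -> 1
  row 19 [10011]: (0 XOR 1) -> 1
  row 20 [10100]: (0 XOR 0) -> 0
  row 21 [10101]: (0 XOR 0) -> 0
  row 22 [10110]: (0 XOR 1) -> 1
  row 23 [10111]: (0 XOR 1) -> 1
  row 24 [11000]: (1 XOR 0) -> 1
  row 25 [11001]: (1 XOR 0) -> 1
  row 26 [11010]: (1 XOR 1) -> 0
  row 27 [11011]: (1 XOR 1) -> 0
  row 28 [11100]: (1 XOR 0) -> 1
  row 29 [11101]: (1 XOR 0) -> 1
  row 30 [11110]: (1 XOR 1) -> 0
  row 31 [11111]: (1 XOR 1) -> 0
Full result column, 4 rows per line (a,b,c fixed per line; d,e runs 00..11 left to right):
  rows 0-3 [a,b,c=000]: 0011  = hex 3
  rows 4-7 [a,b,c=001]: 0011  = hex 3
  rows 8-11 [a,b,c=010]: 1100  = hex C
  rows 12-15 [a,b,c=011]: 1100  = hex C
  rows 16-19 [a,b,c=100]: 0011  = hex 3
  rows 20-23 [a,b,c=101]: 0011  = hex 3
  rows 24-27 [a,b,c=110]: 1100  = hex C
  rows 28-31 [a,b,c=111]: 1100  = hex C
Output column (row 0 .. row 31) = 00110011110011000011001111001100
Output column grouped in 4s = 0011 0011 1100 1100 0011 0011 1100 1100 = 0x33CC33CC
Convert to decimal digit by digit (value = value*16 + digit):
  3 -> 3
  3*16 + 3 = 51
  51*16 + 12 (C) = 828
  828*16 + 12 (C) = 13260
  13260*16 + 3 = 212163
  212163*16 + 3 = 3394611
  3394611*16 + 12 (C) = 54313788
  54313788*16 + 12 (C) = 869020620
Decimal = 869020620

869020620


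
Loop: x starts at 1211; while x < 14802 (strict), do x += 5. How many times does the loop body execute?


Step 1: x goes from 1211 toward 14802 by 5; the body runs while x<14802, so iterations = ceil((bound-start)/step)
Step 2: Distance=13591
Step 3: ceil(13591/5)=2719

2719


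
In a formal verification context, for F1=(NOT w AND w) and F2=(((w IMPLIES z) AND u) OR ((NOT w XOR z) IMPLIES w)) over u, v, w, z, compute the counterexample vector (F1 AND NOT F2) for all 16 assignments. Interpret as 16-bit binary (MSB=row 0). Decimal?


F1 = (NOT w AND w)
F2 = (((w IMPLIES z) AND u) OR ((NOT w XOR z) IMPLIES w))
Counterexample to F1=>F2 is where F1=1 and F2=0.
Evaluate each row (bits = u,v,w,z, MSB first):
  row 0 [0000]: F1=0 F2=0 -> F1&~F2 -> 0
  row 1 [0001]: F1=0 F2=1 -> F1&~F2 -> 0
  row 2 [0010]: F1=0 F2=1 -> F1&~F2 -> 0
  row 3 [0011]: F1=0 F2=1 -> F1&~F2 -> 0
  row 4 [0100]: F1=0 F2=0 -> F1&~F2 -> 0
  row 5 [0101]: F1=0 F2=1 -> F1&~F2 -> 0
  row 6 [0110]: F1=0 F2=1 -> F1&~F2 -> 0
  row 7 [0111]: F1=0 F2=1 -> F1&~F2 -> 0
  row 8 [1000]: F1=0 F2=1 -> F1&~F2 -> 0
  row 9 [1001]: F1=0 F2=1 -> F1&~F2 -> 0
  row 10 [1010]: F1=0 F2=1 -> F1&~F2 -> 0
  row 11 [1011]: F1=0 F2=1 -> F1&~F2 -> 0
  row 12 [1100]: F1=0 F2=1 -> F1&~F2 -> 0
  row 13 [1101]: F1=0 F2=1 -> F1&~F2 -> 0
  row 14 [1110]: F1=0 F2=1 -> F1&~F2 -> 0
  row 15 [1111]: F1=0 F2=1 -> F1&~F2 -> 0
Full result column, 4 rows per line (u,v fixed per line; w,z runs 00..11 left to right):
  rows 0-3 [u,v=00]: 0000  = hex 0
  rows 4-7 [u,v=01]: 0000  = hex 0
  rows 8-11 [u,v=10]: 0000  = hex 0
  rows 12-15 [u,v=11]: 0000  = hex 0
Counterexample vector (row 0 .. row 15) = 0000000000000000
Output column grouped in 4s = 0000 0000 0000 0000 = 0x0000
Convert to decimal digit by digit (value = value*16 + digit):
  0 -> 0
  0*16 + 0 = 0
  0*16 + 0 = 0
  0*16 + 0 = 0
Decimal = 0

0


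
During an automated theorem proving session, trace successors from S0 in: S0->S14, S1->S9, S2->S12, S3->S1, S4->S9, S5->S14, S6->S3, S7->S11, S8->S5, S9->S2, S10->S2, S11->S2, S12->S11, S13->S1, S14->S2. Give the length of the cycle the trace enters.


Trace from S0 until a state repeats:
  S0 -> S14 -> S2 -> S12 -> S11 -> S2
S2 first seen at step 2, revisited at step 5.
Cycle length = 5 - 2 = 3

3


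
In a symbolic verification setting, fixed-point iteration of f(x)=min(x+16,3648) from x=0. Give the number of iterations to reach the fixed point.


Step 1: x=0, cap=3648, increment=16
Step 2: x grows by 16 each step until capped at 3648; fixed point is x=3648
Step 3: iterations = ceil(3648/16) = 228

228


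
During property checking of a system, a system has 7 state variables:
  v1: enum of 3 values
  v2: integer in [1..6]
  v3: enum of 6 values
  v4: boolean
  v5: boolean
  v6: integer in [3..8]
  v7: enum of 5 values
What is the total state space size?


State space = product of domain sizes of all variables.
Domain sizes:
  v1 (enum of 3 values): 3
  v2 (integer in [1..6]): 6
  v3 (enum of 6 values): 6
  v4 (boolean): 2
  v5 (boolean): 2
  v6 (integer in [3..8]): 6
  v7 (enum of 5 values): 5
Product = 3 * 6 * 6 * 2 * 2 * 6 * 5 = 12960

12960


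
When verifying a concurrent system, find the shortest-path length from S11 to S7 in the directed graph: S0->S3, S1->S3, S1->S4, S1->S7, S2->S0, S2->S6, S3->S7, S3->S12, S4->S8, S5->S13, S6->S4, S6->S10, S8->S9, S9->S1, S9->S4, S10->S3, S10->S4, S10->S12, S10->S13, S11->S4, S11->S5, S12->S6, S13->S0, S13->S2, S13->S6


BFS layer-by-layer from S11:
  dist 0: {S11}
  dist 1: {S4, S5}
  dist 2: {S8, S13}
  dist 3: {S0, S2, S6, S9}
  dist 4: {S1, S3, S10}
  dist 5: {S7, S12}
  -> S7 reached at distance 5
Shortest path length = 5

5


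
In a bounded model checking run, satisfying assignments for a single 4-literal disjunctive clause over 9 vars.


Step 1: Total=2^9=512
Step 2: Unsat when all 4 false: 2^5=32
Step 3: Sat=512-32=480

480


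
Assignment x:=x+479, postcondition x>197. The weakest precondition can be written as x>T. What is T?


Formula: wp(x:=E, P) = P[E/x] (substitute E for x in postcondition)
Step 1: Postcondition: x>197
Step 2: Substitute x+479 for x: x+479>197
Step 3: Solve for x: x > 197-479 = -282

-282


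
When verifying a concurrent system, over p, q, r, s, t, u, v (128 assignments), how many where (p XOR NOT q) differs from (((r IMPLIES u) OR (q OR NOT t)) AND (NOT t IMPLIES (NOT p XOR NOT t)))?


F1 = (p XOR NOT q)
F2 = (((r IMPLIES u) OR (q OR NOT t)) AND (NOT t IMPLIES (NOT p XOR NOT t)))
Evaluate both on each of 128 rows (bits = p,q,r,s,t,u,v):
  row 0 [0000000]: F1=1 F2=0 (differ) -> 1
  row 1 [0000001]: F1=1 F2=0 (differ) -> 1
  row 2 [0000010]: F1=1 F2=0 (differ) -> 1
  row 3 [0000011]: F1=1 F2=0 (differ) -> 1
  row 4 [0000100]: F1=1 F2=1 -> 0
  (every remaining row is evaluated the same way; all 128 results are listed next)
Full result column, 8 rows per line (p,q,r,s fixed per line; t,u,v runs 000..111 left to right):
  rows 0-7 [p,q,r,s=0000]: 11110000  (ones: 4)
  rows 8-15 [p,q,r,s=0001]: 11110000  (ones: 4)
  rows 16-23 [p,q,r,s=0010]: 11111100  (ones: 6)
  rows 24-31 [p,q,r,s=0011]: 11111100  (ones: 6)
  rows 32-39 [p,q,r,s=0100]: 00001111  (ones: 4)
  rows 40-47 [p,q,r,s=0101]: 00001111  (ones: 4)
  rows 48-55 [p,q,r,s=0110]: 00001111  (ones: 4)
  rows 56-63 [p,q,r,s=0111]: 00001111  (ones: 4)
  rows 64-71 [p,q,r,s=1000]: 11111111  (ones: 8)
  rows 72-79 [p,q,r,s=1001]: 11111111  (ones: 8)
  rows 80-87 [p,q,r,s=1010]: 11110011  (ones: 6)
  rows 88-95 [p,q,r,s=1011]: 11110011  (ones: 6)
  rows 96-103 [p,q,r,s=1100]: 00000000  (ones: 0)
  rows 104-111 [p,q,r,s=1101]: 00000000  (ones: 0)
  rows 112-119 [p,q,r,s=1110]: 00000000  (ones: 0)
  rows 120-127 [p,q,r,s=1111]: 00000000  (ones: 0)
Disagreements = 4+4+6+6+4+4+4+4+8+8+6+6+0+0+0+0 = 64

64


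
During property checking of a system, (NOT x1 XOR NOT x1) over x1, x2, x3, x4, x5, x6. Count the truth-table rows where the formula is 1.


Formula: (NOT x1 XOR NOT x1) over 6 vars (64 rows)
Evaluate each row (x1, x2, x3, x4, x5, x6 as bits, MSB first):
  row 0 [000000]: (NOT 0 XOR NOT 0) -> 0
  row 1 [000001]: (NOT 0 XOR NOT 0) -> 0
  row 2 [000010]: (NOT 0 XOR NOT 0) -> 0
  row 3 [000011]: (NOT 0 XOR NOT 0) -> 0
  row 4 [000100]: (NOT 0 XOR NOT 0) -> 0
  (every remaining row is evaluated the same way; all 64 results are listed next)
Full result column, 8 rows per line (x1,x2,x3 fixed per line; x4,x5,x6 runs 000..111 left to right):
  rows 0-7 [x1,x2,x3=000]: 00000000  (ones: 0)
  rows 8-15 [x1,x2,x3=001]: 00000000  (ones: 0)
  rows 16-23 [x1,x2,x3=010]: 00000000  (ones: 0)
  rows 24-31 [x1,x2,x3=011]: 00000000  (ones: 0)
  rows 32-39 [x1,x2,x3=100]: 00000000  (ones: 0)
  rows 40-47 [x1,x2,x3=101]: 00000000  (ones: 0)
  rows 48-55 [x1,x2,x3=110]: 00000000  (ones: 0)
  rows 56-63 [x1,x2,x3=111]: 00000000  (ones: 0)
Count of 1-rows = 0+0+0+0+0+0+0+0 = 0

0


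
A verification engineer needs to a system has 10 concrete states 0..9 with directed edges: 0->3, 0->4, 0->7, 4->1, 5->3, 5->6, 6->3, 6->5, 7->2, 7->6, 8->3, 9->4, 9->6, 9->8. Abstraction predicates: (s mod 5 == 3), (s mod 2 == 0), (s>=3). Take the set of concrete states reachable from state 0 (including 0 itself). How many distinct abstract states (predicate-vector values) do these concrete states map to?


BFS from 0:
Concrete reachable: {0, 1, 2, 3, 4, 5, 6, 7}
Abstract via predicates (s mod 5 == 3), (s mod 2 == 0), (s>=3):
  (0,0,0) <- {1}
  (0,0,1) <- {5, 7}
  (0,1,0) <- {0, 2}
  (0,1,1) <- {4, 6}
  (1,0,1) <- {3}
Distinct abstract states = 5

5


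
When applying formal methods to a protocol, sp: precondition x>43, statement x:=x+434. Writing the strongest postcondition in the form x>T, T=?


Formula: sp(P, x:=E) = exists old_x. (x = E[old_x/x]) AND P[old_x/x] (old_x is the value of x before the assignment; eliminate old_x by solving x = E[old_x/x] for old_x)
Step 1: Precondition P: x>43, i.e. old_x > 43
Step 2: Assignment gives x = old_x + 434, so old_x = x - 434
Step 3: Substitute into P: x - 434 > 43
Step 4: Simplify: x > 43+434 = 477

477


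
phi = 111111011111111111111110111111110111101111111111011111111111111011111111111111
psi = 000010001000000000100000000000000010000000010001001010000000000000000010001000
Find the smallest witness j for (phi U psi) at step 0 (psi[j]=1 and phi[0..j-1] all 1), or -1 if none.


(phi U psi) at 0: need smallest j with psi[j]=1 and phi[i]=1 for all i in [0,j).
Scan from step 0:
  step 0: phi=1, psi=0 -> continue
  step 1: phi=1, psi=0 -> continue
  step 2: phi=1, psi=0 -> continue
  step 3: phi=1, psi=0 -> continue
  step 4: psi=1 and phi held for [0,4) -> witness found
Witness step = 4

4


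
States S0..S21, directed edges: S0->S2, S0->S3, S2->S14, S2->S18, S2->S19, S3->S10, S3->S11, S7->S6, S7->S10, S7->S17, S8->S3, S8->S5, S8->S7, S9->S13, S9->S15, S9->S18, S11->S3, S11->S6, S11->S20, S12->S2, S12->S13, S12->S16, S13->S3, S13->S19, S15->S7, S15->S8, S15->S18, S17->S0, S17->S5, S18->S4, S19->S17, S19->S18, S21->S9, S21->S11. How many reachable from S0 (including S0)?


BFS from S0:
  layer 0: {S0}
  layer 1: {S2, S3}
  layer 2: {S10, S11, S14, S18, S19}
  layer 3: {S4, S6, S17, S20}
  layer 4: {S5}
Reachable set: {S0, S2, S3, S4, S5, S6, S10, S11, S14, S17, S18, S19, S20}
Count = 13

13


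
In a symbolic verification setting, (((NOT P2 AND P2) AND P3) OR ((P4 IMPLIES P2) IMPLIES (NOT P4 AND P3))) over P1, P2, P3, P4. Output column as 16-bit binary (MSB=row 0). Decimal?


Formula: (((NOT P2 AND P2) AND P3) OR ((P4 IMPLIES P2) IMPLIES (NOT P4 AND P3))) over P1, P2, P3, P4 (16 rows)
Evaluate each row (bits = P1,P2,P3,P4, MSB first):
  row 0 [0000]: (((NOT 0 AND 0) AND 0) OR ((0 IMPLIES 0) IMPLIES (NOT 0 AND 0))) -> 0
  row 1 [0001]: (((NOT 0 AND 0) AND 0) OR ((1 IMPLIES 0) IMPLIES (NOT 1 AND 0))) -> 1
  row 2 [0010]: (((NOT 0 AND 0) AND 1) OR ((0 IMPLIES 0) IMPLIES (NOT 0 AND 1))) -> 1
  row 3 [0011]: (((NOT 0 AND 0) AND 1) OR ((1 IMPLIES 0) IMPLIES (NOT 1 AND 1))) -> 1
  row 4 [0100]: (((NOT 1 AND 1) AND 0) OR ((0 IMPLIES 1) IMPLIES (NOT 0 AND 0))) -> 0
  row 5 [0101]: (((NOT 1 AND 1) AND 0) OR ((1 IMPLIES 1) IMPLIES (NOT 1 AND 0))) -> 0
  row 6 [0110]: (((NOT 1 AND 1) AND 1) OR ((0 IMPLIES 1) IMPLIES (NOT 0 AND 1))) -> 1
  row 7 [0111]: (((NOT 1 AND 1) AND 1) OR ((1 IMPLIES 1) IMPLIES (NOT 1 AND 1))) -> 0
  row 8 [1000]: (((NOT 0 AND 0) AND 0) OR ((0 IMPLIES 0) IMPLIES (NOT 0 AND 0))) -> 0
  row 9 [1001]: (((NOT 0 AND 0) AND 0) OR ((1 IMPLIES 0) IMPLIES (NOT 1 AND 0))) -> 1
  row 10 [1010]: (((NOT 0 AND 0) AND 1) OR ((0 IMPLIES 0) IMPLIES (NOT 0 AND 1))) -> 1
  row 11 [1011]: (((NOT 0 AND 0) AND 1) OR ((1 IMPLIES 0) IMPLIES (NOT 1 AND 1))) -> 1
  row 12 [1100]: (((NOT 1 AND 1) AND 0) OR ((0 IMPLIES 1) IMPLIES (NOT 0 AND 0))) -> 0
  row 13 [1101]: (((NOT 1 AND 1) AND 0) OR ((1 IMPLIES 1) IMPLIES (NOT 1 AND 0))) -> 0
  row 14 [1110]: (((NOT 1 AND 1) AND 1) OR ((0 IMPLIES 1) IMPLIES (NOT 0 AND 1))) -> 1
  row 15 [1111]: (((NOT 1 AND 1) AND 1) OR ((1 IMPLIES 1) IMPLIES (NOT 1 AND 1))) -> 0
Full result column, 4 rows per line (P1,P2 fixed per line; P3,P4 runs 00..11 left to right):
  rows 0-3 [P1,P2=00]: 0111  = hex 7
  rows 4-7 [P1,P2=01]: 0010  = hex 2
  rows 8-11 [P1,P2=10]: 0111  = hex 7
  rows 12-15 [P1,P2=11]: 0010  = hex 2
Output column (row 0 .. row 15) = 0111001001110010
Output column grouped in 4s = 0111 0010 0111 0010 = 0x7272
Convert to decimal digit by digit (value = value*16 + digit):
  7 -> 7
  7*16 + 2 = 114
  114*16 + 7 = 1831
  1831*16 + 2 = 29298
Decimal = 29298

29298


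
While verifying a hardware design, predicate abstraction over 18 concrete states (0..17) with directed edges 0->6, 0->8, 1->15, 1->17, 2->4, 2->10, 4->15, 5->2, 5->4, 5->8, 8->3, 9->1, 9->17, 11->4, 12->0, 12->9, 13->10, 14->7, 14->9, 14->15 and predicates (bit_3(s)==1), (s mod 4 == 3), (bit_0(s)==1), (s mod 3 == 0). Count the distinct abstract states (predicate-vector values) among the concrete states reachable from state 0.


BFS from 0:
Concrete reachable: {0, 3, 6, 8}
Abstract via predicates (bit_3(s)==1), (s mod 4 == 3), (bit_0(s)==1), (s mod 3 == 0):
  (0,0,0,1) <- {0, 6}
  (0,1,1,1) <- {3}
  (1,0,0,0) <- {8}
Distinct abstract states = 3

3


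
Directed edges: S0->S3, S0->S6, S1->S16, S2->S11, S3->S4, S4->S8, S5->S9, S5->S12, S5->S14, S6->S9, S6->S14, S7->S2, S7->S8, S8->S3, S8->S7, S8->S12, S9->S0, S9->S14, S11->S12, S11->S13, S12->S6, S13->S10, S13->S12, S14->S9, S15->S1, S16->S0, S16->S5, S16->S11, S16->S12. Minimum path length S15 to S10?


BFS layer-by-layer from S15:
  dist 0: {S15}
  dist 1: {S1}
  dist 2: {S16}
  dist 3: {S0, S5, S11, S12}
  dist 4: {S3, S6, S9, S13, S14}
  dist 5: {S4, S10}
  -> S10 reached at distance 5
Shortest path length = 5

5


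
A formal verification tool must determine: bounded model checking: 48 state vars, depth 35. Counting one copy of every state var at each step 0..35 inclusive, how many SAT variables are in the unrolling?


BMC unrolls to depth k, creating one copy of each state var for steps 0..k.
Step count = 35 + 1 = 36 (steps 0 through 35)
Vars per step = 48
Total = 48 * 36 = 1728

1728


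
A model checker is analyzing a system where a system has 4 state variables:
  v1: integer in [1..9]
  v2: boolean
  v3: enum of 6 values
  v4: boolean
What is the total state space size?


State space = product of domain sizes of all variables.
Domain sizes:
  v1 (integer in [1..9]): 9
  v2 (boolean): 2
  v3 (enum of 6 values): 6
  v4 (boolean): 2
Product = 9 * 2 * 6 * 2 = 216

216


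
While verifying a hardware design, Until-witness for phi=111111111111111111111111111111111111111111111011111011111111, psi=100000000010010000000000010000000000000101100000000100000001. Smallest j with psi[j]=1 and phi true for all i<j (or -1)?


(phi U psi) at 0: need smallest j with psi[j]=1 and phi[i]=1 for all i in [0,j).
Scan from step 0:
  step 0: psi=1 and phi held for [0,0) -> witness found
Witness step = 0

0


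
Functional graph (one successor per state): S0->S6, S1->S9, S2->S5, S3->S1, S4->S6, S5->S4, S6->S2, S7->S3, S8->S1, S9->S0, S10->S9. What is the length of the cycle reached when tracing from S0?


Trace from S0 until a state repeats:
  S0 -> S6 -> S2 -> S5 -> S4 -> S6
S6 first seen at step 1, revisited at step 5.
Cycle length = 5 - 1 = 4

4


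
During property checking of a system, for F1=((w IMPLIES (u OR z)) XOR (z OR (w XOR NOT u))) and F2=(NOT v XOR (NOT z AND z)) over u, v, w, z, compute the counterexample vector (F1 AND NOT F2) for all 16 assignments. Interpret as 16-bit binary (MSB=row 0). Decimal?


F1 = ((w IMPLIES (u OR z)) XOR (z OR (w XOR NOT u)))
F2 = (NOT v XOR (NOT z AND z))
Counterexample to F1=>F2 is where F1=1 and F2=0.
Evaluate each row (bits = u,v,w,z, MSB first):
  row 0 [0000]: F1=0 F2=1 -> F1&~F2 -> 0
  row 1 [0001]: F1=0 F2=1 -> F1&~F2 -> 0
  row 2 [0010]: F1=0 F2=1 -> F1&~F2 -> 0
  row 3 [0011]: F1=0 F2=1 -> F1&~F2 -> 0
  row 4 [0100]: F1=0 F2=0 -> F1&~F2 -> 0
  row 5 [0101]: F1=0 F2=0 -> F1&~F2 -> 0
  row 6 [0110]: F1=0 F2=0 -> F1&~F2 -> 0
  row 7 [0111]: F1=0 F2=0 -> F1&~F2 -> 0
  row 8 [1000]: F1=1 F2=1 -> F1&~F2 -> 0
  row 9 [1001]: F1=0 F2=1 -> F1&~F2 -> 0
  row 10 [1010]: F1=0 F2=1 -> F1&~F2 -> 0
  row 11 [1011]: F1=0 F2=1 -> F1&~F2 -> 0
  row 12 [1100]: F1=1 F2=0 -> F1&~F2 -> 1
  row 13 [1101]: F1=0 F2=0 -> F1&~F2 -> 0
  row 14 [1110]: F1=0 F2=0 -> F1&~F2 -> 0
  row 15 [1111]: F1=0 F2=0 -> F1&~F2 -> 0
Full result column, 4 rows per line (u,v fixed per line; w,z runs 00..11 left to right):
  rows 0-3 [u,v=00]: 0000  = hex 0
  rows 4-7 [u,v=01]: 0000  = hex 0
  rows 8-11 [u,v=10]: 0000  = hex 0
  rows 12-15 [u,v=11]: 1000  = hex 8
Counterexample vector (row 0 .. row 15) = 0000000000001000
Output column grouped in 4s = 0000 0000 0000 1000 = 0x0008
Convert to decimal digit by digit (value = value*16 + digit):
  0 -> 0
  0*16 + 0 = 0
  0*16 + 0 = 0
  0*16 + 8 = 8
Decimal = 8

8


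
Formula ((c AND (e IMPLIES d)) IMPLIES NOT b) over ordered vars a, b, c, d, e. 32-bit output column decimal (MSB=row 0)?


Formula: ((c AND (e IMPLIES d)) IMPLIES NOT b) over a, b, c, d, e (32 rows)
Evaluate each row (bits = a,b,c,d,e, MSB first):
  row 0 [00000]: ((0 AND (0 IMPLIES 0)) IMPLIES NOT 0) -> 1
  row 1 [00001]: ((0 AND (1 IMPLIES 0)) IMPLIES NOT 0) -> 1
  row 2 [00010]: ((0 AND (0 IMPLIES 1)) IMPLIES NOT 0) -> 1
  row 3 [00011]: ((0 AND (1 IMPLIES 1)) IMPLIES NOT 0) -> 1
  row 4 [00100]: ((1 AND (0 IMPLIES 0)) IMPLIES NOT 0) -> 1
  row 5 [00101]: ((1 AND (1 IMPLIES 0)) IMPLIES NOT 0) -> 1
  row 6 [00110]: ((1 AND (0 IMPLIES 1)) IMPLIES NOT 0) -> 1
  row 7 [00111]: ((1 AND (1 IMPLIES 1)) IMPLIES NOT 0) -> 1
  row 8 [01000]: ((0 AND (0 IMPLIES 0)) IMPLIES NOT 1) -> 1
  row 9 [01001]: ((0 AND (1 IMPLIES 0)) IMPLIES NOT 1) -> 1
  row 10 [01010]: ((0 AND (0 IMPLIES 1)) IMPLIES NOT 1) -> 1
  row 11 [01011]: ((0 AND (1 IMPLIES 1)) IMPLIES NOT 1) -> 1
  row 12 [01100]: ((1 AND (0 IMPLIES 0)) IMPLIES NOT 1) -> 0
  row 13 [01101]: ((1 AND (1 IMPLIES 0)) IMPLIES NOT 1) -> 1
  row 14 [01110]: ((1 AND (0 IMPLIES 1)) IMPLIES NOT 1) -> 0
  row 15 [01111]: ((1 AND (1 IMPLIES 1)) IMPLIES NOT 1) -> 0
  row 16 [10000]: ((0 AND (0 IMPLIES 0)) IMPLIES NOT 0) -> 1
  row 17 [10001]: ((0 AND (1 IMPLIES 0)) IMPLIES NOT 0) -> 1
  row 18 [10010]: ((0 AND (0 IMPLIES 1)) IMPLIES NOT 0) -> 1
  row 19 [10011]: ((0 AND (1 IMPLIES 1)) IMPLIES NOT 0) -> 1
  row 20 [10100]: ((1 AND (0 IMPLIES 0)) IMPLIES NOT 0) -> 1
  row 21 [10101]: ((1 AND (1 IMPLIES 0)) IMPLIES NOT 0) -> 1
  row 22 [10110]: ((1 AND (0 IMPLIES 1)) IMPLIES NOT 0) -> 1
  row 23 [10111]: ((1 AND (1 IMPLIES 1)) IMPLIES NOT 0) -> 1
  row 24 [11000]: ((0 AND (0 IMPLIES 0)) IMPLIES NOT 1) -> 1
  row 25 [11001]: ((0 AND (1 IMPLIES 0)) IMPLIES NOT 1) -> 1
  row 26 [11010]: ((0 AND (0 IMPLIES 1)) IMPLIES NOT 1) -> 1
  row 27 [11011]: ((0 AND (1 IMPLIES 1)) IMPLIES NOT 1) -> 1
  row 28 [11100]: ((1 AND (0 IMPLIES 0)) IMPLIES NOT 1) -> 0
  row 29 [11101]: ((1 AND (1 IMPLIES 0)) IMPLIES NOT 1) -> 1
  row 30 [11110]: ((1 AND (0 IMPLIES 1)) IMPLIES NOT 1) -> 0
  row 31 [11111]: ((1 AND (1 IMPLIES 1)) IMPLIES NOT 1) -> 0
Full result column, 4 rows per line (a,b,c fixed per line; d,e runs 00..11 left to right):
  rows 0-3 [a,b,c=000]: 1111  = hex F
  rows 4-7 [a,b,c=001]: 1111  = hex F
  rows 8-11 [a,b,c=010]: 1111  = hex F
  rows 12-15 [a,b,c=011]: 0100  = hex 4
  rows 16-19 [a,b,c=100]: 1111  = hex F
  rows 20-23 [a,b,c=101]: 1111  = hex F
  rows 24-27 [a,b,c=110]: 1111  = hex F
  rows 28-31 [a,b,c=111]: 0100  = hex 4
Output column (row 0 .. row 31) = 11111111111101001111111111110100
Output column grouped in 4s = 1111 1111 1111 0100 1111 1111 1111 0100 = 0xFFF4FFF4
Convert to decimal digit by digit (value = value*16 + digit):
  F -> 15
  15*16 + 15 (F) = 255
  255*16 + 15 (F) = 4095
  4095*16 + 4 = 65524
  65524*16 + 15 (F) = 1048399
  1048399*16 + 15 (F) = 16774399
  16774399*16 + 15 (F) = 268390399
  268390399*16 + 4 = 4294246388
Decimal = 4294246388

4294246388


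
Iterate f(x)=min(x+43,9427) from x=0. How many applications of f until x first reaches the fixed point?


Step 1: x=0, cap=9427, increment=43
Step 2: x grows by 43 each step until capped at 9427; fixed point is x=9427
Step 3: iterations = ceil(9427/43) = 220

220


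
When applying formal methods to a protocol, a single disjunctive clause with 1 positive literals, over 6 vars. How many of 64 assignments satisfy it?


Step 1: Total=2^6=64
Step 2: Unsat when all 1 false: 2^5=32
Step 3: Sat=64-32=32

32


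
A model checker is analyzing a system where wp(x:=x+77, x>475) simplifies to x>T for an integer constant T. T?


Formula: wp(x:=E, P) = P[E/x] (substitute E for x in postcondition)
Step 1: Postcondition: x>475
Step 2: Substitute x+77 for x: x+77>475
Step 3: Solve for x: x > 475-77 = 398

398


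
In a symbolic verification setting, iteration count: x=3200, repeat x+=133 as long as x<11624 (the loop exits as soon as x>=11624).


Step 1: x goes from 3200 toward 11624 by 133; the body runs while x<11624, so iterations = ceil((bound-start)/step)
Step 2: Distance=8424
Step 3: ceil(8424/133)=64

64


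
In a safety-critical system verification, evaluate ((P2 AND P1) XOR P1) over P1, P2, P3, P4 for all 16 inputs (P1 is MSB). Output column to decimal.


Formula: ((P2 AND P1) XOR P1) over P1, P2, P3, P4 (16 rows)
Evaluate each row (bits = P1,P2,P3,P4, MSB first):
  row 0 [0000]: ((0 AND 0) XOR 0) -> 0
  row 1 [0001]: ((0 AND 0) XOR 0) -> 0
  row 2 [0010]: ((0 AND 0) XOR 0) -> 0
  row 3 [0011]: ((0 AND 0) XOR 0) -> 0
  row 4 [0100]: ((1 AND 0) XOR 0) -> 0
  row 5 [0101]: ((1 AND 0) XOR 0) -> 0
  row 6 [0110]: ((1 AND 0) XOR 0) -> 0
  row 7 [0111]: ((1 AND 0) XOR 0) -> 0
  row 8 [1000]: ((0 AND 1) XOR 1) -> 1
  row 9 [1001]: ((0 AND 1) XOR 1) -> 1
  row 10 [1010]: ((0 AND 1) XOR 1) -> 1
  row 11 [1011]: ((0 AND 1) XOR 1) -> 1
  row 12 [1100]: ((1 AND 1) XOR 1) -> 0
  row 13 [1101]: ((1 AND 1) XOR 1) -> 0
  row 14 [1110]: ((1 AND 1) XOR 1) -> 0
  row 15 [1111]: ((1 AND 1) XOR 1) -> 0
Full result column, 4 rows per line (P1,P2 fixed per line; P3,P4 runs 00..11 left to right):
  rows 0-3 [P1,P2=00]: 0000  = hex 0
  rows 4-7 [P1,P2=01]: 0000  = hex 0
  rows 8-11 [P1,P2=10]: 1111  = hex F
  rows 12-15 [P1,P2=11]: 0000  = hex 0
Output column (row 0 .. row 15) = 0000000011110000
Output column grouped in 4s = 0000 0000 1111 0000 = 0x00F0
Convert to decimal digit by digit (value = value*16 + digit):
  0 -> 0
  0*16 + 0 = 0
  0*16 + 15 (F) = 15
  15*16 + 0 = 240
Decimal = 240

240


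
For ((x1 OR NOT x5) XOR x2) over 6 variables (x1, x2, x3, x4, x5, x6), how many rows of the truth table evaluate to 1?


Formula: ((x1 OR NOT x5) XOR x2) over 6 vars (64 rows)
Evaluate each row (x1, x2, x3, x4, x5, x6 as bits, MSB first):
  row 0 [000000]: ((0 OR NOT 0) XOR 0) -> 1
  row 1 [000001]: ((0 OR NOT 0) XOR 0) -> 1
  row 2 [000010]: ((0 OR NOT 1) XOR 0) -> 0
  row 3 [000011]: ((0 OR NOT 1) XOR 0) -> 0
  row 4 [000100]: ((0 OR NOT 0) XOR 0) -> 1
  (every remaining row is evaluated the same way; all 64 results are listed next)
Full result column, 8 rows per line (x1,x2,x3 fixed per line; x4,x5,x6 runs 000..111 left to right):
  rows 0-7 [x1,x2,x3=000]: 11001100  (ones: 4)
  rows 8-15 [x1,x2,x3=001]: 11001100  (ones: 4)
  rows 16-23 [x1,x2,x3=010]: 00110011  (ones: 4)
  rows 24-31 [x1,x2,x3=011]: 00110011  (ones: 4)
  rows 32-39 [x1,x2,x3=100]: 11111111  (ones: 8)
  rows 40-47 [x1,x2,x3=101]: 11111111  (ones: 8)
  rows 48-55 [x1,x2,x3=110]: 00000000  (ones: 0)
  rows 56-63 [x1,x2,x3=111]: 00000000  (ones: 0)
Count of 1-rows = 4+4+4+4+8+8+0+0 = 32

32


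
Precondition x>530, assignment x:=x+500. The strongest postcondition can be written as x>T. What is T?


Formula: sp(P, x:=E) = exists old_x. (x = E[old_x/x]) AND P[old_x/x] (old_x is the value of x before the assignment; eliminate old_x by solving x = E[old_x/x] for old_x)
Step 1: Precondition P: x>530, i.e. old_x > 530
Step 2: Assignment gives x = old_x + 500, so old_x = x - 500
Step 3: Substitute into P: x - 500 > 530
Step 4: Simplify: x > 530+500 = 1030

1030


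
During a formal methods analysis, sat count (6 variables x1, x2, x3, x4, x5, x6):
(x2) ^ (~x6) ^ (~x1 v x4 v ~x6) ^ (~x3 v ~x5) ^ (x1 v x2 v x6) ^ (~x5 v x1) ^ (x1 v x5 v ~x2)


CNF with 7 clauses over 6 vars (64 assignments).
An assignment satisfies CNF iff every clause has >=1 true literal.
Check each row (bits = x1,x2,x3,x4,x5,x6; clause T/F shown):
  row 0 [000000]: clauses=FTTTFTT -> 0
  row 1 [000001]: clauses=FFTTTTT -> 0
  row 2 [000010]: clauses=FTTTFFT -> 0
  row 3 [000011]: clauses=FFTTTFT -> 0
  row 4 [000100]: clauses=FTTTFTT -> 0
  (every remaining row is evaluated the same way; all 64 results are listed next)
Full result column, 8 rows per line (x1,x2,x3 fixed per line; x4,x5,x6 runs 000..111 left to right):
  rows 0-7 [x1,x2,x3=000]: 00000000  (ones: 0)
  rows 8-15 [x1,x2,x3=001]: 00000000  (ones: 0)
  rows 16-23 [x1,x2,x3=010]: 00000000  (ones: 0)
  rows 24-31 [x1,x2,x3=011]: 00000000  (ones: 0)
  rows 32-39 [x1,x2,x3=100]: 00000000  (ones: 0)
  rows 40-47 [x1,x2,x3=101]: 00000000  (ones: 0)
  rows 48-55 [x1,x2,x3=110]: 10101010  (ones: 4)
  rows 56-63 [x1,x2,x3=111]: 10001000  (ones: 2)
Satisfying assignments = 0+0+0+0+0+0+4+2 = 6

6


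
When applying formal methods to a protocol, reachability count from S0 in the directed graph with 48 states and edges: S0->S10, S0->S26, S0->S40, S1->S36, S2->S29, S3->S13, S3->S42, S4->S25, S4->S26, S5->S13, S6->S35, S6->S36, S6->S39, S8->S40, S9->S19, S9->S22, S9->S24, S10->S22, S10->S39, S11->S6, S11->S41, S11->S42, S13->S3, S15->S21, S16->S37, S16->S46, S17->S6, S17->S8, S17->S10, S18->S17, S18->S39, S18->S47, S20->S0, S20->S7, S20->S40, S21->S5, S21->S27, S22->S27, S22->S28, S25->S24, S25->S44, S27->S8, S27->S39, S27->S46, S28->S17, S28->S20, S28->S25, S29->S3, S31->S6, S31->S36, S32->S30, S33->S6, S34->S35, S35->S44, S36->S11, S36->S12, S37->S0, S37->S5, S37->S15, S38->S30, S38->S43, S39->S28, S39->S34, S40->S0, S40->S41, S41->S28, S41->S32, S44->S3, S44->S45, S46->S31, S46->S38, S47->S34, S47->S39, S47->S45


BFS from S0:
  layer 0: {S0}
  layer 1: {S10, S26, S40}
  layer 2: {S22, S39, S41}
  layer 3: {S27, S28, S32, S34}
  layer 4: {S8, S17, S20, S25, S30, S35, S46}
  layer 5: {S6, S7, S24, S31, S38, S44}
  layer 6: {S3, S36, S43, S45}
  layer 7: {S11, S12, S13, S42}
Reachable set: {S0, S3, S6, S7, S8, S10, S11, S12, S13, S17, S20, S22, S24, S25, S26, S27, S28, S30, S31, S32, S34, S35, S36, S38, S39, S40, S41, S42, S43, S44, S45, S46}
Count = 32

32


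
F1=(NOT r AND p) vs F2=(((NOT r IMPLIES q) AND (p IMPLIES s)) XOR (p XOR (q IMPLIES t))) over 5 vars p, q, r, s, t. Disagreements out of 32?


F1 = (NOT r AND p)
F2 = (((NOT r IMPLIES q) AND (p IMPLIES s)) XOR (p XOR (q IMPLIES t)))
Evaluate both on each of 32 rows (bits = p,q,r,s,t):
  row 0 [00000]: F1=0 F2=1 (differ) -> 1
  row 1 [00001]: F1=0 F2=1 (differ) -> 1
  row 2 [00010]: F1=0 F2=1 (differ) -> 1
  row 3 [00011]: F1=0 F2=1 (differ) -> 1
  row 4 [00100]: F1=0 F2=0 -> 0
  row 5 [00101]: F1=0 F2=0 -> 0
  row 6 [00110]: F1=0 F2=0 -> 0
  row 7 [00111]: F1=0 F2=0 -> 0
  row 8 [01000]: F1=0 F2=1 (differ) -> 1
  row 9 [01001]: F1=0 F2=0 -> 0
  row 10 [01010]: F1=0 F2=1 (differ) -> 1
  row 11 [01011]: F1=0 F2=0 -> 0
  row 12 [01100]: F1=0 F2=1 (differ) -> 1
  row 13 [01101]: F1=0 F2=0 -> 0
  row 14 [01110]: F1=0 F2=1 (differ) -> 1
  row 15 [01111]: F1=0 F2=0 -> 0
  row 16 [10000]: F1=1 F2=0 (differ) -> 1
  row 17 [10001]: F1=1 F2=0 (differ) -> 1
  row 18 [10010]: F1=1 F2=0 (differ) -> 1
  row 19 [10011]: F1=1 F2=0 (differ) -> 1
  row 20 [10100]: F1=0 F2=0 -> 0
  row 21 [10101]: F1=0 F2=0 -> 0
  row 22 [10110]: F1=0 F2=1 (differ) -> 1
  row 23 [10111]: F1=0 F2=1 (differ) -> 1
  row 24 [11000]: F1=1 F2=1 -> 0
  row 25 [11001]: F1=1 F2=0 (differ) -> 1
  row 26 [11010]: F1=1 F2=0 (differ) -> 1
  row 27 [11011]: F1=1 F2=1 -> 0
  row 28 [11100]: F1=0 F2=1 (differ) -> 1
  row 29 [11101]: F1=0 F2=0 -> 0
  row 30 [11110]: F1=0 F2=0 -> 0
  row 31 [11111]: F1=0 F2=1 (differ) -> 1
Full result column, 8 rows per line (p,q fixed per line; r,s,t runs 000..111 left to right):
  rows 0-7 [p,q=00]: 11110000  (ones: 4)
  rows 8-15 [p,q=01]: 10101010  (ones: 4)
  rows 16-23 [p,q=10]: 11110011  (ones: 6)
  rows 24-31 [p,q=11]: 01101001  (ones: 4)
Disagreements = 4+4+6+4 = 18

18


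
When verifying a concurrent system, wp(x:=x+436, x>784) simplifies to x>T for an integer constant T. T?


Formula: wp(x:=E, P) = P[E/x] (substitute E for x in postcondition)
Step 1: Postcondition: x>784
Step 2: Substitute x+436 for x: x+436>784
Step 3: Solve for x: x > 784-436 = 348

348


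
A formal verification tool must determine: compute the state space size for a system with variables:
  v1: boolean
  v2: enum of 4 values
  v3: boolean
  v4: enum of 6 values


State space = product of domain sizes of all variables.
Domain sizes:
  v1 (boolean): 2
  v2 (enum of 4 values): 4
  v3 (boolean): 2
  v4 (enum of 6 values): 6
Product = 2 * 4 * 2 * 6 = 96

96


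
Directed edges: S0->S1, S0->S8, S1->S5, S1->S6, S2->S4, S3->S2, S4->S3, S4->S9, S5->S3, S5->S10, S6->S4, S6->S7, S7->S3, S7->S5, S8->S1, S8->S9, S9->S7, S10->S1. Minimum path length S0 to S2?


BFS layer-by-layer from S0:
  dist 0: {S0}
  dist 1: {S1, S8}
  dist 2: {S5, S6, S9}
  dist 3: {S3, S4, S7, S10}
  dist 4: {S2}
  -> S2 reached at distance 4
Shortest path length = 4

4
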